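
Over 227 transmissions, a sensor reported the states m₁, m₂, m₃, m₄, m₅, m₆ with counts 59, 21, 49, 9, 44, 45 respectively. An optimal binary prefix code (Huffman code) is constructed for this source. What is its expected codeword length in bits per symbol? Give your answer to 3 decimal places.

2.458 bits/symbol

Probabilities are the counts divided by 227.
Repeatedly combine the two least-probable nodes; the expected code length is the sum of the merged weights.
merge 9/227 + 21/227 → 30/227
merge 30/227 + 44/227 → 74/227
merge 45/227 + 49/227 → 94/227
merge 59/227 + 74/227 → 133/227
merge 94/227 + 133/227 → 1
L = 30/227 + 74/227 + 94/227 + 133/227 + 1 = 558/227 ≈ 2.458 bits/symbol.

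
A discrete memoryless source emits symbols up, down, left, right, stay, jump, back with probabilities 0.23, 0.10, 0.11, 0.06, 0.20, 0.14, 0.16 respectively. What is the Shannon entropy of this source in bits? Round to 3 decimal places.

H = −Σ pᵢ log₂ pᵢ.
−0.23·log₂(0.23) = 0.4877
−0.10·log₂(0.10) = 0.3322
−0.11·log₂(0.11) = 0.3503
−0.06·log₂(0.06) = 0.2435
−0.20·log₂(0.20) = 0.4644
−0.14·log₂(0.14) = 0.3971
−0.16·log₂(0.16) = 0.4230
Sum ≈ 2.6982 → 2.698 bits.

2.698 bits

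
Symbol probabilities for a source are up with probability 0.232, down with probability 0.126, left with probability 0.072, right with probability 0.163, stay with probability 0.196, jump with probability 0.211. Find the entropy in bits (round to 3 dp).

H = −Σ pᵢ log₂ pᵢ.
−0.232·log₂(0.232) = 0.4890
−0.126·log₂(0.126) = 0.3766
−0.072·log₂(0.072) = 0.2733
−0.163·log₂(0.163) = 0.4266
−0.196·log₂(0.196) = 0.4608
−0.211·log₂(0.211) = 0.4736
Sum ≈ 2.4999 → 2.500 bits.

2.500 bits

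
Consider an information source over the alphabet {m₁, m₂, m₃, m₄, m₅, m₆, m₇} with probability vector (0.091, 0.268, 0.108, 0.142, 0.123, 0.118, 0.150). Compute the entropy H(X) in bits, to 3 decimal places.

H = −Σ pᵢ log₂ pᵢ.
−0.091·log₂(0.091) = 0.3147
−0.268·log₂(0.268) = 0.5091
−0.108·log₂(0.108) = 0.3468
−0.142·log₂(0.142) = 0.3999
−0.123·log₂(0.123) = 0.3719
−0.118·log₂(0.118) = 0.3638
−0.150·log₂(0.150) = 0.4105
Sum ≈ 2.7167 → 2.717 bits.

2.717 bits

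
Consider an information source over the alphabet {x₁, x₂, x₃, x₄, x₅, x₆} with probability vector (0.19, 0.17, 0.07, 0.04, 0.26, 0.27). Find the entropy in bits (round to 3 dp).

H = −Σ pᵢ log₂ pᵢ.
−0.19·log₂(0.19) = 0.4552
−0.17·log₂(0.17) = 0.4346
−0.07·log₂(0.07) = 0.2686
−0.04·log₂(0.04) = 0.1858
−0.26·log₂(0.26) = 0.5053
−0.27·log₂(0.27) = 0.5100
Sum ≈ 2.3594 → 2.359 bits.

2.359 bits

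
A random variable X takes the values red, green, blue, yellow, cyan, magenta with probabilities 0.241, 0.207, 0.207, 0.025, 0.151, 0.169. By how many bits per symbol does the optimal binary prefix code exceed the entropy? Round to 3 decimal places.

0.107 bits

Entropy H = −Σ p log₂ p ≈ 2.4138 bits.
Huffman merges: 1/40+151/1000→22/125; 169/1000+22/125→69/200; 207/1000+207/1000→207/500; 241/1000+69/200→293/500; 207/500+293/500→1. L = 2521/1000 ≈ 2.5210.
L − H = 2.5210 − 2.4138 = 0.107 bits.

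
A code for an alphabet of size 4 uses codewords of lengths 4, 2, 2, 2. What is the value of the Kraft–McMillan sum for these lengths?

With common denominator 2^4 = 16: Σ 2^(−ℓᵢ) = 1/16 + 4/16 + 4/16 + 4/16 = 13/16 = 0.8125.

0.8125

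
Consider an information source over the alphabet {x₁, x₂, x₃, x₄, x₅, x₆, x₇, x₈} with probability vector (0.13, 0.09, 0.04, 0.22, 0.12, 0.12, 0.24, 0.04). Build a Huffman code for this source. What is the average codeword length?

2.79 bits/symbol

Repeatedly combine the two least-probable nodes; the expected code length is the sum of the merged weights.
merge 1/25 + 1/25 → 2/25
merge 2/25 + 9/100 → 17/100
merge 3/25 + 3/25 → 6/25
merge 13/100 + 17/100 → 3/10
merge 11/50 + 6/25 → 23/50
merge 6/25 + 3/10 → 27/50
merge 23/50 + 27/50 → 1
L = 2/25 + 17/100 + 6/25 + 3/10 + 23/50 + 27/50 + 1 = 279/100 = 2.79 bits/symbol.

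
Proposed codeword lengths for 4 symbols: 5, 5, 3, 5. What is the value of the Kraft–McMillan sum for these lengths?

With common denominator 2^5 = 32: Σ 2^(−ℓᵢ) = 1/32 + 1/32 + 4/32 + 1/32 = 7/32 = 0.21875.

0.21875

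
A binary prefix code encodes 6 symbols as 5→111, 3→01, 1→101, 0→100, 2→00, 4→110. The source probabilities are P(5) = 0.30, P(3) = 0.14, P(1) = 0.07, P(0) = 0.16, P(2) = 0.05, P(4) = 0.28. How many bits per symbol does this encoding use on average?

L̄ = Σ pᵢ·ℓᵢ = 0.30·3 + 0.14·2 + 0.07·3 + 0.16·3 + 0.05·2 + 0.28·3 = 2.81 bits/symbol.

2.81 bits/symbol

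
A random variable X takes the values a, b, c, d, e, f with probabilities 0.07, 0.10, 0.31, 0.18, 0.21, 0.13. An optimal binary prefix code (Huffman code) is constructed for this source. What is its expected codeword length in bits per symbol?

Repeatedly combine the two least-probable nodes; the expected code length is the sum of the merged weights.
merge 7/100 + 1/10 → 17/100
merge 13/100 + 17/100 → 3/10
merge 9/50 + 21/100 → 39/100
merge 3/10 + 31/100 → 61/100
merge 39/100 + 61/100 → 1
L = 17/100 + 3/10 + 39/100 + 61/100 + 1 = 247/100 = 2.47 bits/symbol.

2.47 bits/symbol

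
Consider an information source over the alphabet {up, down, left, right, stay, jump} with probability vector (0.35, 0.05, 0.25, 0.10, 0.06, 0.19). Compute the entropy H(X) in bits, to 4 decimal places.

2.2771 bits

H = −Σ pᵢ log₂ pᵢ.
−0.35·log₂(0.35) = 0.5301
−0.05·log₂(0.05) = 0.2161
−0.25·log₂(0.25) = 0.5000
−0.10·log₂(0.10) = 0.3322
−0.06·log₂(0.06) = 0.2435
−0.19·log₂(0.19) = 0.4552
Sum ≈ 2.2771 → 2.2771 bits.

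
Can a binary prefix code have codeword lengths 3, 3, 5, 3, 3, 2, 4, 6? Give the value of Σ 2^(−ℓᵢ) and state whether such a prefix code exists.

With common denominator 2^6 = 64: Σ 2^(−ℓᵢ) = 8/64 + 8/64 + 2/64 + 8/64 + 8/64 + 16/64 + 4/64 + 1/64 = 55/64 = 0.859375.
Kraft's inequality requires Σ ≤ 1; here Σ = 0.859375 ≤ 1, so such a prefix code exists.

0.859375; yes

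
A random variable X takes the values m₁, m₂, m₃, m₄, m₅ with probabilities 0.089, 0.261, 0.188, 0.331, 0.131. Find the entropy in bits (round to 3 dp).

2.182 bits

H = −Σ pᵢ log₂ pᵢ.
−0.089·log₂(0.089) = 0.3106
−0.261·log₂(0.261) = 0.5058
−0.188·log₂(0.188) = 0.4533
−0.331·log₂(0.331) = 0.5280
−0.131·log₂(0.131) = 0.3841
Sum ≈ 2.1818 → 2.182 bits.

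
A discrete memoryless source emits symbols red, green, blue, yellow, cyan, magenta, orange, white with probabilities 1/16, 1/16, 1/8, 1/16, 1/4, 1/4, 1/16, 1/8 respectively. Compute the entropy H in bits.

2.75 bits

Each probability is a power of 1/2, so log₂(1/p) is an integer.
H = Σ p·log₂(1/p) = 1/16·4 + 1/16·4 + 1/8·3 + 1/16·4 + 1/4·2 + 1/4·2 + 1/16·4 + 1/8·3 = 2.75 bits.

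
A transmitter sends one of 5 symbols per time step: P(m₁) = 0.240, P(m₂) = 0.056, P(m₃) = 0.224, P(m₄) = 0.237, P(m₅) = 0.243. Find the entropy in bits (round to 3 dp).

H = −Σ pᵢ log₂ pᵢ.
−0.240·log₂(0.240) = 0.4941
−0.056·log₂(0.056) = 0.2329
−0.224·log₂(0.224) = 0.4835
−0.237·log₂(0.237) = 0.4923
−0.243·log₂(0.243) = 0.4960
Sum ≈ 2.1987 → 2.199 bits.

2.199 bits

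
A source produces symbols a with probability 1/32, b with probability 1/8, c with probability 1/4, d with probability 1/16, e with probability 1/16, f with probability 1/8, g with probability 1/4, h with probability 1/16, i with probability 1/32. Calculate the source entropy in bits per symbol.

Each probability is a power of 1/2, so log₂(1/p) is an integer.
H = Σ p·log₂(1/p) = 1/32·5 + 1/8·3 + 1/4·2 + 1/16·4 + 1/16·4 + 1/8·3 + 1/4·2 + 1/16·4 + 1/32·5 = 2.8125 bits.

2.8125 bits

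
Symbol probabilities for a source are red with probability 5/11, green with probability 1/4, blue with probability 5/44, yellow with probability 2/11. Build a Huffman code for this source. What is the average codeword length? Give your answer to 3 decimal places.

1.841 bits/symbol

Repeatedly combine the two least-probable nodes; the expected code length is the sum of the merged weights.
merge 5/44 + 2/11 → 13/44
merge 1/4 + 13/44 → 6/11
merge 5/11 + 6/11 → 1
L = 13/44 + 6/11 + 1 = 81/44 ≈ 1.841 bits/symbol.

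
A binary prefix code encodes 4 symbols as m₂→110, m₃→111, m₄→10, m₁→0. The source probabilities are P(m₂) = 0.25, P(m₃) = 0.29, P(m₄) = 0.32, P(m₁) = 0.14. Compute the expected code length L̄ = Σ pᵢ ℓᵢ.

L̄ = Σ pᵢ·ℓᵢ = 0.25·3 + 0.29·3 + 0.32·2 + 0.14·1 = 2.4 bits/symbol.

2.4 bits/symbol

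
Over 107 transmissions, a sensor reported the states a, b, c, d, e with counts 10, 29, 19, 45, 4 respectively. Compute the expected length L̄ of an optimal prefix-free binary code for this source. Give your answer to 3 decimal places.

Probabilities are the counts divided by 107.
Repeatedly combine the two least-probable nodes; the expected code length is the sum of the merged weights.
merge 4/107 + 10/107 → 14/107
merge 14/107 + 19/107 → 33/107
merge 29/107 + 33/107 → 62/107
merge 45/107 + 62/107 → 1
L = 14/107 + 33/107 + 62/107 + 1 = 216/107 ≈ 2.019 bits/symbol.

2.019 bits/symbol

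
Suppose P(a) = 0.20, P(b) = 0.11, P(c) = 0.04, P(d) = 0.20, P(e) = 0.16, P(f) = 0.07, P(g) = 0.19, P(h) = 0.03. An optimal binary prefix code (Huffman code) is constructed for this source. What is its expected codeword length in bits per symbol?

Repeatedly combine the two least-probable nodes; the expected code length is the sum of the merged weights.
merge 3/100 + 1/25 → 7/100
merge 7/100 + 7/100 → 7/50
merge 11/100 + 7/50 → 1/4
merge 4/25 + 19/100 → 7/20
merge 1/5 + 1/5 → 2/5
merge 1/4 + 7/20 → 3/5
merge 2/5 + 3/5 → 1
L = 7/100 + 7/50 + 1/4 + 7/20 + 2/5 + 3/5 + 1 = 281/100 = 2.81 bits/symbol.

2.81 bits/symbol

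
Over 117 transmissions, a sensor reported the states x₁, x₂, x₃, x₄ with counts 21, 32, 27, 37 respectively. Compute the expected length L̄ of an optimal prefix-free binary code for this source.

2 bits/symbol

Probabilities are the counts divided by 117.
Repeatedly combine the two least-probable nodes; the expected code length is the sum of the merged weights.
merge 7/39 + 3/13 → 16/39
merge 32/117 + 37/117 → 23/39
merge 16/39 + 23/39 → 1
L = 16/39 + 23/39 + 1 = 2 bits/symbol.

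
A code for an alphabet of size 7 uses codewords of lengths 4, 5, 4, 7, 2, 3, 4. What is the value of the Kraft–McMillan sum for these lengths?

0.6015625

With common denominator 2^7 = 128: Σ 2^(−ℓᵢ) = 8/128 + 4/128 + 8/128 + 1/128 + 32/128 + 16/128 + 8/128 = 77/128 = 0.6015625.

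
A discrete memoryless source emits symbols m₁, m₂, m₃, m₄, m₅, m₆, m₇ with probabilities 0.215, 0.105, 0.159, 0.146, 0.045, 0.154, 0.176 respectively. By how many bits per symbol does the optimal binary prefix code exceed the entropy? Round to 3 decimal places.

0.056 bits

Entropy H = −Σ p log₂ p ≈ 2.7034 bits.
Huffman merges: 9/200+21/200→3/20; 73/500+3/20→37/125; 77/500+159/1000→313/1000; 22/125+43/200→391/1000; 37/125+313/1000→609/1000; 391/1000+609/1000→1. L = 2759/1000 ≈ 2.7590.
L − H = 2.7590 − 2.7034 = 0.056 bits.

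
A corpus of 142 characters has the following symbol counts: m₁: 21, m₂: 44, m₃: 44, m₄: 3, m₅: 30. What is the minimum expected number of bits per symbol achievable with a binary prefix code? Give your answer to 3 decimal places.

2.169 bits/symbol

Probabilities are the counts divided by 142.
Repeatedly combine the two least-probable nodes; the expected code length is the sum of the merged weights.
merge 3/142 + 21/142 → 12/71
merge 12/71 + 15/71 → 27/71
merge 22/71 + 22/71 → 44/71
merge 27/71 + 44/71 → 1
L = 12/71 + 27/71 + 44/71 + 1 = 154/71 ≈ 2.169 bits/symbol.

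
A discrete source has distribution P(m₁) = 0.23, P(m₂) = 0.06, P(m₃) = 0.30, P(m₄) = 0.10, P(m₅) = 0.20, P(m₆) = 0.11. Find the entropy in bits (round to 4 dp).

H = −Σ pᵢ log₂ pᵢ.
−0.23·log₂(0.23) = 0.4877
−0.06·log₂(0.06) = 0.2435
−0.30·log₂(0.30) = 0.5211
−0.10·log₂(0.10) = 0.3322
−0.20·log₂(0.20) = 0.4644
−0.11·log₂(0.11) = 0.3503
Sum ≈ 2.3992 → 2.3992 bits.

2.3992 bits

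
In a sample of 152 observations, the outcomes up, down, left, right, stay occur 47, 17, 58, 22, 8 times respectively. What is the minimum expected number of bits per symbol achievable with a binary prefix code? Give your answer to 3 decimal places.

2.092 bits/symbol

Probabilities are the counts divided by 152.
Repeatedly combine the two least-probable nodes; the expected code length is the sum of the merged weights.
merge 1/19 + 17/152 → 25/152
merge 11/76 + 25/152 → 47/152
merge 47/152 + 47/152 → 47/76
merge 29/76 + 47/76 → 1
L = 25/152 + 47/152 + 47/76 + 1 = 159/76 ≈ 2.092 bits/symbol.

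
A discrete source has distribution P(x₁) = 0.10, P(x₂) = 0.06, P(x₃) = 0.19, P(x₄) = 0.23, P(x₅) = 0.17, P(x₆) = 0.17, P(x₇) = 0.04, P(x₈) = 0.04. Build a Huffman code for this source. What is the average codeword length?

Repeatedly combine the two least-probable nodes; the expected code length is the sum of the merged weights.
merge 1/25 + 1/25 → 2/25
merge 3/50 + 2/25 → 7/50
merge 1/10 + 7/50 → 6/25
merge 17/100 + 17/100 → 17/50
merge 19/100 + 23/100 → 21/50
merge 6/25 + 17/50 → 29/50
merge 21/50 + 29/50 → 1
L = 2/25 + 7/50 + 6/25 + 17/50 + 21/50 + 29/50 + 1 = 14/5 = 2.8 bits/symbol.

2.8 bits/symbol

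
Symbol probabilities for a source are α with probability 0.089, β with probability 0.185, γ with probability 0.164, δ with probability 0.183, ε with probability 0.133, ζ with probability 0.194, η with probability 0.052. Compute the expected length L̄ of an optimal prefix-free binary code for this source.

Repeatedly combine the two least-probable nodes; the expected code length is the sum of the merged weights.
merge 13/250 + 89/1000 → 141/1000
merge 133/1000 + 141/1000 → 137/500
merge 41/250 + 183/1000 → 347/1000
merge 37/200 + 97/500 → 379/1000
merge 137/500 + 347/1000 → 621/1000
merge 379/1000 + 621/1000 → 1
L = 141/1000 + 137/500 + 347/1000 + 379/1000 + 621/1000 + 1 = 1381/500 = 2.762 bits/symbol.

2.762 bits/symbol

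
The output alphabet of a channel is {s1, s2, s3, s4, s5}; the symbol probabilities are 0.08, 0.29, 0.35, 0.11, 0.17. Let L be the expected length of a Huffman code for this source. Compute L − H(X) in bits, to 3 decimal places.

Entropy H = −Σ p log₂ p ≈ 2.1244 bits.
Huffman merges: 2/25+11/100→19/100; 17/100+19/100→9/25; 29/100+7/20→16/25; 9/25+16/25→1. L = 219/100 ≈ 2.1900.
L − H = 2.1900 − 2.1244 = 0.066 bits.

0.066 bits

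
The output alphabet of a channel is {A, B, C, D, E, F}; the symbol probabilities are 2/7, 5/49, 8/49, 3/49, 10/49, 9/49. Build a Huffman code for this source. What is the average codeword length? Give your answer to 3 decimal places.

2.490 bits/symbol

Repeatedly combine the two least-probable nodes; the expected code length is the sum of the merged weights.
merge 3/49 + 5/49 → 8/49
merge 8/49 + 8/49 → 16/49
merge 9/49 + 10/49 → 19/49
merge 2/7 + 16/49 → 30/49
merge 19/49 + 30/49 → 1
L = 8/49 + 16/49 + 19/49 + 30/49 + 1 = 122/49 ≈ 2.490 bits/symbol.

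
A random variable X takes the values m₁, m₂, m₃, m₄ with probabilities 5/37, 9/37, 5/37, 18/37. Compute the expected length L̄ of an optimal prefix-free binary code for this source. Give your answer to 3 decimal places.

1.784 bits/symbol

Repeatedly combine the two least-probable nodes; the expected code length is the sum of the merged weights.
merge 5/37 + 5/37 → 10/37
merge 9/37 + 10/37 → 19/37
merge 18/37 + 19/37 → 1
L = 10/37 + 19/37 + 1 = 66/37 ≈ 1.784 bits/symbol.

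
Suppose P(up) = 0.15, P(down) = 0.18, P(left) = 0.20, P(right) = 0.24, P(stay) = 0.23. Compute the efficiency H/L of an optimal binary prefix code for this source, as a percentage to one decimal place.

98.8%

Entropy H = −Σ p log₂ p ≈ 2.3020 bits.
Huffman merges: 3/20+9/50→33/100; 1/5+23/100→43/100; 6/25+33/100→57/100; 43/100+57/100→1. L = 233/100 ≈ 2.3300.
Efficiency = H/L = 2.3020/2.3300 = 98.8%.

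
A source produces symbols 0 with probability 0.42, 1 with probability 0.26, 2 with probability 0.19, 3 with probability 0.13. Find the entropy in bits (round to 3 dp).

1.869 bits

H = −Σ pᵢ log₂ pᵢ.
−0.42·log₂(0.42) = 0.5256
−0.26·log₂(0.26) = 0.5053
−0.19·log₂(0.19) = 0.4552
−0.13·log₂(0.13) = 0.3826
Sum ≈ 1.8688 → 1.869 bits.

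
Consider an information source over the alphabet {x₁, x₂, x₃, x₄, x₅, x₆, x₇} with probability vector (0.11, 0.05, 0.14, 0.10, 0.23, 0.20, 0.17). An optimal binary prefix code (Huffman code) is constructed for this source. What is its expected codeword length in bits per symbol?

2.72 bits/symbol

Repeatedly combine the two least-probable nodes; the expected code length is the sum of the merged weights.
merge 1/20 + 1/10 → 3/20
merge 11/100 + 7/50 → 1/4
merge 3/20 + 17/100 → 8/25
merge 1/5 + 23/100 → 43/100
merge 1/4 + 8/25 → 57/100
merge 43/100 + 57/100 → 1
L = 3/20 + 1/4 + 8/25 + 43/100 + 57/100 + 1 = 68/25 = 2.72 bits/symbol.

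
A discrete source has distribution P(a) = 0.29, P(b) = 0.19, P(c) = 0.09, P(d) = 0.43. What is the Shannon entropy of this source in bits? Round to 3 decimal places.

1.809 bits

H = −Σ pᵢ log₂ pᵢ.
−0.29·log₂(0.29) = 0.5179
−0.19·log₂(0.19) = 0.4552
−0.09·log₂(0.09) = 0.3127
−0.43·log₂(0.43) = 0.5236
Sum ≈ 1.8093 → 1.809 bits.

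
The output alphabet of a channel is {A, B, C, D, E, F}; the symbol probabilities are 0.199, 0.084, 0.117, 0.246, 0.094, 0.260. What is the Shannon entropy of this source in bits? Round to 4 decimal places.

2.4495 bits

H = −Σ pᵢ log₂ pᵢ.
−0.199·log₂(0.199) = 0.4635
−0.084·log₂(0.084) = 0.3002
−0.117·log₂(0.117) = 0.3622
−0.246·log₂(0.246) = 0.4977
−0.094·log₂(0.094) = 0.3207
−0.260·log₂(0.260) = 0.5053
Sum ≈ 2.4495 → 2.4495 bits.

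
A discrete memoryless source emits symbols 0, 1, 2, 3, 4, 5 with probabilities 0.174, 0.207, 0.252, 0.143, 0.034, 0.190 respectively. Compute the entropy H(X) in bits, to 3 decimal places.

2.433 bits

H = −Σ pᵢ log₂ pᵢ.
−0.174·log₂(0.174) = 0.4390
−0.207·log₂(0.207) = 0.4704
−0.252·log₂(0.252) = 0.5011
−0.143·log₂(0.143) = 0.4012
−0.034·log₂(0.034) = 0.1659
−0.190·log₂(0.190) = 0.4552
Sum ≈ 2.4328 → 2.433 bits.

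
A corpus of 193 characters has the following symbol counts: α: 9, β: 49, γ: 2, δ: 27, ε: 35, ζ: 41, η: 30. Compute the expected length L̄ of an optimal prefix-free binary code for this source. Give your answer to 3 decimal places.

2.591 bits/symbol

Probabilities are the counts divided by 193.
Repeatedly combine the two least-probable nodes; the expected code length is the sum of the merged weights.
merge 2/193 + 9/193 → 11/193
merge 11/193 + 27/193 → 38/193
merge 30/193 + 35/193 → 65/193
merge 38/193 + 41/193 → 79/193
merge 49/193 + 65/193 → 114/193
merge 79/193 + 114/193 → 1
L = 11/193 + 38/193 + 65/193 + 79/193 + 114/193 + 1 = 500/193 ≈ 2.591 bits/symbol.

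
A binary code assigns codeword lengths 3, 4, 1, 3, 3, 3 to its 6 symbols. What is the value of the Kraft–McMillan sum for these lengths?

With common denominator 2^4 = 16: Σ 2^(−ℓᵢ) = 2/16 + 1/16 + 8/16 + 2/16 + 2/16 + 2/16 = 17/16 = 1.0625.

1.0625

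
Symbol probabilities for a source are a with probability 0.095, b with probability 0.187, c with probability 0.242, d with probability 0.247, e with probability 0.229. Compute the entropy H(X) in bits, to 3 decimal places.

H = −Σ pᵢ log₂ pᵢ.
−0.095·log₂(0.095) = 0.3226
−0.187·log₂(0.187) = 0.4523
−0.242·log₂(0.242) = 0.4954
−0.247·log₂(0.247) = 0.4983
−0.229·log₂(0.229) = 0.4870
Sum ≈ 2.2556 → 2.256 bits.

2.256 bits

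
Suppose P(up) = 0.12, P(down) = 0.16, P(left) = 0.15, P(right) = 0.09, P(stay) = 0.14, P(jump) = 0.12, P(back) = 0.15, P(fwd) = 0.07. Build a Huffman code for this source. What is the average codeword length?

Repeatedly combine the two least-probable nodes; the expected code length is the sum of the merged weights.
merge 7/100 + 9/100 → 4/25
merge 3/25 + 3/25 → 6/25
merge 7/50 + 3/20 → 29/100
merge 3/20 + 4/25 → 31/100
merge 4/25 + 6/25 → 2/5
merge 29/100 + 31/100 → 3/5
merge 2/5 + 3/5 → 1
L = 4/25 + 6/25 + 29/100 + 31/100 + 2/5 + 3/5 + 1 = 3 bits/symbol.

3 bits/symbol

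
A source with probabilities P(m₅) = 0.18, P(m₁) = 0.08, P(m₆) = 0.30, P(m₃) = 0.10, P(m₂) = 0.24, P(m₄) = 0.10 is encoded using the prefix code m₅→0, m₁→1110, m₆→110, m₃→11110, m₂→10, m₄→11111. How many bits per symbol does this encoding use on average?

2.88 bits/symbol

L̄ = Σ pᵢ·ℓᵢ = 0.18·1 + 0.08·4 + 0.30·3 + 0.10·5 + 0.24·2 + 0.10·5 = 2.88 bits/symbol.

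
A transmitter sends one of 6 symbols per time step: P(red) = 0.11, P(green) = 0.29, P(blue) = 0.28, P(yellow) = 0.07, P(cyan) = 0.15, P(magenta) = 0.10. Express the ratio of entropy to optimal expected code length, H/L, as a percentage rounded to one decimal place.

Entropy H = −Σ p log₂ p ≈ 2.3937 bits.
Huffman merges: 7/100+1/10→17/100; 11/100+3/20→13/50; 17/100+13/50→43/100; 7/25+29/100→57/100; 43/100+57/100→1. L = 243/100 ≈ 2.4300.
Efficiency = H/L = 2.3937/2.4300 = 98.5%.

98.5%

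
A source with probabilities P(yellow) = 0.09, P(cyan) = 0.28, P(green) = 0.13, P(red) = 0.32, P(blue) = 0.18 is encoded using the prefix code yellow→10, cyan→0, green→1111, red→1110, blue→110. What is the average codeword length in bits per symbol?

2.8 bits/symbol

L̄ = Σ pᵢ·ℓᵢ = 0.09·2 + 0.28·1 + 0.13·4 + 0.32·4 + 0.18·3 = 2.8 bits/symbol.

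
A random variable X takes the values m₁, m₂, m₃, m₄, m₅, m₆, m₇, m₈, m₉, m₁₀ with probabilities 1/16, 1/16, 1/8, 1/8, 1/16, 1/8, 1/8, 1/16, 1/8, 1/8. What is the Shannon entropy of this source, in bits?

3.25 bits

Each probability is a power of 1/2, so log₂(1/p) is an integer.
H = Σ p·log₂(1/p) = 1/16·4 + 1/16·4 + 1/8·3 + 1/8·3 + 1/16·4 + 1/8·3 + 1/8·3 + 1/16·4 + 1/8·3 + 1/8·3 = 3.25 bits.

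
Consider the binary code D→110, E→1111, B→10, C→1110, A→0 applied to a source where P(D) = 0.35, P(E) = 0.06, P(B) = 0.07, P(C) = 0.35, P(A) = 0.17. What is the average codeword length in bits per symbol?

3 bits/symbol

L̄ = Σ pᵢ·ℓᵢ = 0.35·3 + 0.06·4 + 0.07·2 + 0.35·4 + 0.17·1 = 3 bits/symbol.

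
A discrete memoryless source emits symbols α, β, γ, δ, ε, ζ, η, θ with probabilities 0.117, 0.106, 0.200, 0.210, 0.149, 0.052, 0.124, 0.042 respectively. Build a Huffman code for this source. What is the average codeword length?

Repeatedly combine the two least-probable nodes; the expected code length is the sum of the merged weights.
merge 21/500 + 13/250 → 47/500
merge 47/500 + 53/500 → 1/5
merge 117/1000 + 31/250 → 241/1000
merge 149/1000 + 1/5 → 349/1000
merge 1/5 + 21/100 → 41/100
merge 241/1000 + 349/1000 → 59/100
merge 41/100 + 59/100 → 1
L = 47/500 + 1/5 + 241/1000 + 349/1000 + 41/100 + 59/100 + 1 = 721/250 = 2.884 bits/symbol.

2.884 bits/symbol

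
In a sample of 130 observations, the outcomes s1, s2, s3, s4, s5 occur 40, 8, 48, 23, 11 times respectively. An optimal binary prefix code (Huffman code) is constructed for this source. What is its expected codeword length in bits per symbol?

2.1 bits/symbol

Probabilities are the counts divided by 130.
Repeatedly combine the two least-probable nodes; the expected code length is the sum of the merged weights.
merge 4/65 + 11/130 → 19/130
merge 19/130 + 23/130 → 21/65
merge 4/13 + 21/65 → 41/65
merge 24/65 + 41/65 → 1
L = 19/130 + 21/65 + 41/65 + 1 = 21/10 = 2.1 bits/symbol.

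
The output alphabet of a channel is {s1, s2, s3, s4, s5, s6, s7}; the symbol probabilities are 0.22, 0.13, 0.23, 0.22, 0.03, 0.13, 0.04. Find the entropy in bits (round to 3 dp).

H = −Σ pᵢ log₂ pᵢ.
−0.22·log₂(0.22) = 0.4806
−0.13·log₂(0.13) = 0.3826
−0.23·log₂(0.23) = 0.4877
−0.22·log₂(0.22) = 0.4806
−0.03·log₂(0.03) = 0.1518
−0.13·log₂(0.13) = 0.3826
−0.04·log₂(0.04) = 0.1858
Sum ≈ 2.5516 → 2.552 bits.

2.552 bits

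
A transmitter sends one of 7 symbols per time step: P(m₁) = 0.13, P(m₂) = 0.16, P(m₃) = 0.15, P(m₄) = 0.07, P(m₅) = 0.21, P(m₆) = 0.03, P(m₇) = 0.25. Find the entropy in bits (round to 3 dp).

2.609 bits

H = −Σ pᵢ log₂ pᵢ.
−0.13·log₂(0.13) = 0.3826
−0.16·log₂(0.16) = 0.4230
−0.15·log₂(0.15) = 0.4105
−0.07·log₂(0.07) = 0.2686
−0.21·log₂(0.21) = 0.4728
−0.03·log₂(0.03) = 0.1518
−0.25·log₂(0.25) = 0.5000
Sum ≈ 2.6094 → 2.609 bits.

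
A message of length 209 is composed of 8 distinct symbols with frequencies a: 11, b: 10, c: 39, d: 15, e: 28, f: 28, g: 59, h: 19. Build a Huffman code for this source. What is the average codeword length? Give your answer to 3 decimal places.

2.794 bits/symbol

Probabilities are the counts divided by 209.
Repeatedly combine the two least-probable nodes; the expected code length is the sum of the merged weights.
merge 10/209 + 1/19 → 21/209
merge 15/209 + 1/11 → 34/209
merge 21/209 + 28/209 → 49/209
merge 28/209 + 34/209 → 62/209
merge 39/209 + 49/209 → 8/19
merge 59/209 + 62/209 → 11/19
merge 8/19 + 11/19 → 1
L = 21/209 + 34/209 + 49/209 + 62/209 + 8/19 + 11/19 + 1 = 584/209 ≈ 2.794 bits/symbol.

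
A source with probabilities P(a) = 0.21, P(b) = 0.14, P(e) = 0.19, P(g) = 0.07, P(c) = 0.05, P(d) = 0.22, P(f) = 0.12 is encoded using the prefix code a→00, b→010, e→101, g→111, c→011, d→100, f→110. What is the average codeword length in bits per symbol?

2.79 bits/symbol

L̄ = Σ pᵢ·ℓᵢ = 0.21·2 + 0.14·3 + 0.19·3 + 0.07·3 + 0.05·3 + 0.22·3 + 0.12·3 = 2.79 bits/symbol.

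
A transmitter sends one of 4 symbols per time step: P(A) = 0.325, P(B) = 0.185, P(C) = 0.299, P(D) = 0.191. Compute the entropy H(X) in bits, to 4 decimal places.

1.9543 bits

H = −Σ pᵢ log₂ pᵢ.
−0.325·log₂(0.325) = 0.5270
−0.185·log₂(0.185) = 0.4504
−0.299·log₂(0.299) = 0.5208
−0.191·log₂(0.191) = 0.4562
Sum ≈ 1.9543 → 1.9543 bits.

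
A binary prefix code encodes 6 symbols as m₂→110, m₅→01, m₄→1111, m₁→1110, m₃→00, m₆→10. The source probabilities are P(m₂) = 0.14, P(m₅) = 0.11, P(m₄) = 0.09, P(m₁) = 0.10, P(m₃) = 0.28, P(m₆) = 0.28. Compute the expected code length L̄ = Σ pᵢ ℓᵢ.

2.52 bits/symbol

L̄ = Σ pᵢ·ℓᵢ = 0.14·3 + 0.11·2 + 0.09·4 + 0.10·4 + 0.28·2 + 0.28·2 = 2.52 bits/symbol.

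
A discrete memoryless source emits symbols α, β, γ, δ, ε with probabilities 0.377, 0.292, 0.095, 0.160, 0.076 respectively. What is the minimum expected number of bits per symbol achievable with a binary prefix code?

2.125 bits/symbol

Repeatedly combine the two least-probable nodes; the expected code length is the sum of the merged weights.
merge 19/250 + 19/200 → 171/1000
merge 4/25 + 171/1000 → 331/1000
merge 73/250 + 331/1000 → 623/1000
merge 377/1000 + 623/1000 → 1
L = 171/1000 + 331/1000 + 623/1000 + 1 = 17/8 = 2.125 bits/symbol.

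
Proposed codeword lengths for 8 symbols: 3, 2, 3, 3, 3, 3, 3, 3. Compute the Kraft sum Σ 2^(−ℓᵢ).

1.125

With common denominator 2^3 = 8: Σ 2^(−ℓᵢ) = 1/8 + 2/8 + 1/8 + 1/8 + 1/8 + 1/8 + 1/8 + 1/8 = 9/8 = 1.125.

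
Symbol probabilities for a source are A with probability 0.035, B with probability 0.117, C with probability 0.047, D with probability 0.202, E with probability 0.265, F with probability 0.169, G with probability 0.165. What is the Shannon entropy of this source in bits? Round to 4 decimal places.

2.5750 bits

H = −Σ pᵢ log₂ pᵢ.
−0.035·log₂(0.035) = 0.1693
−0.117·log₂(0.117) = 0.3622
−0.047·log₂(0.047) = 0.2073
−0.202·log₂(0.202) = 0.4661
−0.265·log₂(0.265) = 0.5077
−0.169·log₂(0.169) = 0.4335
−0.165·log₂(0.165) = 0.4289
Sum ≈ 2.5750 → 2.5750 bits.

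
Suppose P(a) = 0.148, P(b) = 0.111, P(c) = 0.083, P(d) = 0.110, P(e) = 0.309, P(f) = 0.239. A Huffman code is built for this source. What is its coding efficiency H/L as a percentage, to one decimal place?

Entropy H = −Σ p log₂ p ≈ 2.4253 bits.
Huffman merges: 83/1000+11/100→193/1000; 111/1000+37/250→259/1000; 193/1000+239/1000→54/125; 259/1000+309/1000→71/125; 54/125+71/125→1. L = 613/250 ≈ 2.4520.
Efficiency = H/L = 2.4253/2.4520 = 98.9%.

98.9%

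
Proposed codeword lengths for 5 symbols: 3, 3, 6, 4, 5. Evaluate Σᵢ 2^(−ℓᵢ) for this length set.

0.359375

With common denominator 2^6 = 64: Σ 2^(−ℓᵢ) = 8/64 + 8/64 + 1/64 + 4/64 + 2/64 = 23/64 = 0.359375.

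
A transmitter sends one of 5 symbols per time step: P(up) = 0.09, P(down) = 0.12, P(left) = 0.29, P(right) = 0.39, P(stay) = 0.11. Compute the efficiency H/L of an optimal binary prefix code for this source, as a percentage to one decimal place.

97.5%

Entropy H = −Σ p log₂ p ≈ 2.0777 bits.
Huffman merges: 9/100+11/100→1/5; 3/25+1/5→8/25; 29/100+8/25→61/100; 39/100+61/100→1. L = 213/100 ≈ 2.1300.
Efficiency = H/L = 2.0777/2.1300 = 97.5%.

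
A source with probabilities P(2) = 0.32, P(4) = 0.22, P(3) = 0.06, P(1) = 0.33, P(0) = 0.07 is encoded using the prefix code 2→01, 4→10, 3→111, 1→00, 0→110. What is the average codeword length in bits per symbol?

2.13 bits/symbol

L̄ = Σ pᵢ·ℓᵢ = 0.32·2 + 0.22·2 + 0.06·3 + 0.33·2 + 0.07·3 = 2.13 bits/symbol.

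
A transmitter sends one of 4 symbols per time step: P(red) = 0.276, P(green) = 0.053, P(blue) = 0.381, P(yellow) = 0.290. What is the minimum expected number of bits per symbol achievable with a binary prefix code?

1.948 bits/symbol

Repeatedly combine the two least-probable nodes; the expected code length is the sum of the merged weights.
merge 53/1000 + 69/250 → 329/1000
merge 29/100 + 329/1000 → 619/1000
merge 381/1000 + 619/1000 → 1
L = 329/1000 + 619/1000 + 1 = 487/250 = 1.948 bits/symbol.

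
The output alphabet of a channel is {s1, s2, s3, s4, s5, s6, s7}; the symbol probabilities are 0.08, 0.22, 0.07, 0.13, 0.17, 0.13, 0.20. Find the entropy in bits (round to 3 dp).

H = −Σ pᵢ log₂ pᵢ.
−0.08·log₂(0.08) = 0.2915
−0.22·log₂(0.22) = 0.4806
−0.07·log₂(0.07) = 0.2686
−0.13·log₂(0.13) = 0.3826
−0.17·log₂(0.17) = 0.4346
−0.13·log₂(0.13) = 0.3826
−0.20·log₂(0.20) = 0.4644
Sum ≈ 2.7049 → 2.705 bits.

2.705 bits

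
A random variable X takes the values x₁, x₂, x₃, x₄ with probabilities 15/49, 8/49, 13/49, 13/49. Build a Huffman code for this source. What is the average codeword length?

2 bits/symbol

Repeatedly combine the two least-probable nodes; the expected code length is the sum of the merged weights.
merge 8/49 + 13/49 → 3/7
merge 13/49 + 15/49 → 4/7
merge 3/7 + 4/7 → 1
L = 3/7 + 4/7 + 1 = 2 bits/symbol.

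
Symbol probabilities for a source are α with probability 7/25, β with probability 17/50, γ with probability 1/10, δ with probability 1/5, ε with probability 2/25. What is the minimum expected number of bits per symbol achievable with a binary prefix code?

Repeatedly combine the two least-probable nodes; the expected code length is the sum of the merged weights.
merge 2/25 + 1/10 → 9/50
merge 9/50 + 1/5 → 19/50
merge 7/25 + 17/50 → 31/50
merge 19/50 + 31/50 → 1
L = 9/50 + 19/50 + 31/50 + 1 = 109/50 = 2.18 bits/symbol.

2.18 bits/symbol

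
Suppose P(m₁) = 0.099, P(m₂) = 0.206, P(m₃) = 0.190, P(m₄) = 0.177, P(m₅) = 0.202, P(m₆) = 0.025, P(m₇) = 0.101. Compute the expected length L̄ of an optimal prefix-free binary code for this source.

Repeatedly combine the two least-probable nodes; the expected code length is the sum of the merged weights.
merge 1/40 + 99/1000 → 31/250
merge 101/1000 + 31/250 → 9/40
merge 177/1000 + 19/100 → 367/1000
merge 101/500 + 103/500 → 51/125
merge 9/40 + 367/1000 → 74/125
merge 51/125 + 74/125 → 1
L = 31/250 + 9/40 + 367/1000 + 51/125 + 74/125 + 1 = 679/250 = 2.716 bits/symbol.

2.716 bits/symbol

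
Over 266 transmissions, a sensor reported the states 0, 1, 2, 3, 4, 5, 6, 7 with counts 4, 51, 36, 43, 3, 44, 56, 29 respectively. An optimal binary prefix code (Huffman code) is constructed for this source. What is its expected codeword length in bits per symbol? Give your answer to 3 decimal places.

2.759 bits/symbol

Probabilities are the counts divided by 266.
Repeatedly combine the two least-probable nodes; the expected code length is the sum of the merged weights.
merge 3/266 + 2/133 → 1/38
merge 1/38 + 29/266 → 18/133
merge 18/133 + 18/133 → 36/133
merge 43/266 + 22/133 → 87/266
merge 51/266 + 4/19 → 107/266
merge 36/133 + 87/266 → 159/266
merge 107/266 + 159/266 → 1
L = 1/38 + 18/133 + 36/133 + 87/266 + 107/266 + 159/266 + 1 = 367/133 ≈ 2.759 bits/symbol.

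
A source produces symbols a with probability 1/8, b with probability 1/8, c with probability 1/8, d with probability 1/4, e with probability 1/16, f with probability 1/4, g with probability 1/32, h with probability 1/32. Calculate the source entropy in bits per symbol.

Each probability is a power of 1/2, so log₂(1/p) is an integer.
H = Σ p·log₂(1/p) = 1/8·3 + 1/8·3 + 1/8·3 + 1/4·2 + 1/16·4 + 1/4·2 + 1/32·5 + 1/32·5 = 2.6875 bits.

2.6875 bits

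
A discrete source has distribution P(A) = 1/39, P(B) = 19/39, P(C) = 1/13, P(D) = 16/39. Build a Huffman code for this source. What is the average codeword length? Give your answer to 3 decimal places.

Repeatedly combine the two least-probable nodes; the expected code length is the sum of the merged weights.
merge 1/39 + 1/13 → 4/39
merge 4/39 + 16/39 → 20/39
merge 19/39 + 20/39 → 1
L = 4/39 + 20/39 + 1 = 21/13 ≈ 1.615 bits/symbol.

1.615 bits/symbol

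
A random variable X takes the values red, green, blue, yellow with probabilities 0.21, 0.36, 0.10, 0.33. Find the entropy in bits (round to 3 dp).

1.863 bits

H = −Σ pᵢ log₂ pᵢ.
−0.21·log₂(0.21) = 0.4728
−0.36·log₂(0.36) = 0.5306
−0.10·log₂(0.10) = 0.3322
−0.33·log₂(0.33) = 0.5278
Sum ≈ 1.8635 → 1.863 bits.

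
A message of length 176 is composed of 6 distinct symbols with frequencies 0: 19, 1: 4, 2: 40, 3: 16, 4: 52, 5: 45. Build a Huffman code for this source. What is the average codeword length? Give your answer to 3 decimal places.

Probabilities are the counts divided by 176.
Repeatedly combine the two least-probable nodes; the expected code length is the sum of the merged weights.
merge 1/44 + 1/11 → 5/44
merge 19/176 + 5/44 → 39/176
merge 39/176 + 5/22 → 79/176
merge 45/176 + 13/44 → 97/176
merge 79/176 + 97/176 → 1
L = 5/44 + 39/176 + 79/176 + 97/176 + 1 = 411/176 ≈ 2.335 bits/symbol.

2.335 bits/symbol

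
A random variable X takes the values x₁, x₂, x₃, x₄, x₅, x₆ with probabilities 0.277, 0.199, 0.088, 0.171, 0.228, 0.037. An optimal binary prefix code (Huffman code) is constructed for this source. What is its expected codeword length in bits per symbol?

2.421 bits/symbol

Repeatedly combine the two least-probable nodes; the expected code length is the sum of the merged weights.
merge 37/1000 + 11/125 → 1/8
merge 1/8 + 171/1000 → 37/125
merge 199/1000 + 57/250 → 427/1000
merge 277/1000 + 37/125 → 573/1000
merge 427/1000 + 573/1000 → 1
L = 1/8 + 37/125 + 427/1000 + 573/1000 + 1 = 2421/1000 = 2.421 bits/symbol.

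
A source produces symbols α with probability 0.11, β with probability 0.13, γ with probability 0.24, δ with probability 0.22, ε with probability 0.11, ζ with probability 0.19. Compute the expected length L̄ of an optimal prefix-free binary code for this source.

Repeatedly combine the two least-probable nodes; the expected code length is the sum of the merged weights.
merge 11/100 + 11/100 → 11/50
merge 13/100 + 19/100 → 8/25
merge 11/50 + 11/50 → 11/25
merge 6/25 + 8/25 → 14/25
merge 11/25 + 14/25 → 1
L = 11/50 + 8/25 + 11/25 + 14/25 + 1 = 127/50 = 2.54 bits/symbol.

2.54 bits/symbol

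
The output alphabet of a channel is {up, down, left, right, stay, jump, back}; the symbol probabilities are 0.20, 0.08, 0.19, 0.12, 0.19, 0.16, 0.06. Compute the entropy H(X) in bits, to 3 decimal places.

H = −Σ pᵢ log₂ pᵢ.
−0.20·log₂(0.20) = 0.4644
−0.08·log₂(0.08) = 0.2915
−0.19·log₂(0.19) = 0.4552
−0.12·log₂(0.12) = 0.3671
−0.19·log₂(0.19) = 0.4552
−0.16·log₂(0.16) = 0.4230
−0.06·log₂(0.06) = 0.2435
Sum ≈ 2.7000 → 2.700 bits.

2.700 bits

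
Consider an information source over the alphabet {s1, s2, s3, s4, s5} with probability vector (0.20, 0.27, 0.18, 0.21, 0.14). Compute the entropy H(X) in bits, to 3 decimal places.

H = −Σ pᵢ log₂ pᵢ.
−0.20·log₂(0.20) = 0.4644
−0.27·log₂(0.27) = 0.5100
−0.18·log₂(0.18) = 0.4453
−0.21·log₂(0.21) = 0.4728
−0.14·log₂(0.14) = 0.3971
Sum ≈ 2.2896 → 2.290 bits.

2.290 bits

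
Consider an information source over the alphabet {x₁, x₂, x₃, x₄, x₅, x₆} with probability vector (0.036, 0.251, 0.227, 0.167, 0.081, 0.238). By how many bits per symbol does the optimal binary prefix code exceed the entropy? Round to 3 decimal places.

0.024 bits

Entropy H = −Σ p log₂ p ≈ 2.3766 bits.
Huffman merges: 9/250+81/1000→117/1000; 117/1000+167/1000→71/250; 227/1000+119/500→93/200; 251/1000+71/250→107/200; 93/200+107/200→1. L = 2401/1000 ≈ 2.4010.
L − H = 2.4010 − 2.3766 = 0.024 bits.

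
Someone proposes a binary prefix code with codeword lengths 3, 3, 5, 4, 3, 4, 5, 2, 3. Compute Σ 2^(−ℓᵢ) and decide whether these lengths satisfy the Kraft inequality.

0.9375; yes

With common denominator 2^5 = 32: Σ 2^(−ℓᵢ) = 4/32 + 4/32 + 1/32 + 2/32 + 4/32 + 2/32 + 1/32 + 8/32 + 4/32 = 30/32 = 0.9375.
Kraft's inequality requires Σ ≤ 1; here Σ = 0.9375 ≤ 1, so such a prefix code exists.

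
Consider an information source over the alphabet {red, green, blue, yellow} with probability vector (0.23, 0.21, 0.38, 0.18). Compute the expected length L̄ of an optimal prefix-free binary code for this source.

2 bits/symbol

Repeatedly combine the two least-probable nodes; the expected code length is the sum of the merged weights.
merge 9/50 + 21/100 → 39/100
merge 23/100 + 19/50 → 61/100
merge 39/100 + 61/100 → 1
L = 39/100 + 61/100 + 1 = 2 bits/symbol.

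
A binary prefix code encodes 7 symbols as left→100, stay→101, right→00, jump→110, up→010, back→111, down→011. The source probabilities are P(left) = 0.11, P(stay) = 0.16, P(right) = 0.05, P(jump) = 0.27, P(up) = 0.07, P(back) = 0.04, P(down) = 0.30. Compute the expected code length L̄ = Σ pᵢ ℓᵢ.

L̄ = Σ pᵢ·ℓᵢ = 0.11·3 + 0.16·3 + 0.05·2 + 0.27·3 + 0.07·3 + 0.04·3 + 0.30·3 = 2.95 bits/symbol.

2.95 bits/symbol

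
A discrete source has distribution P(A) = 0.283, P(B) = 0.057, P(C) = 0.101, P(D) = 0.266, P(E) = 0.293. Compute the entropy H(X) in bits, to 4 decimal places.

H = −Σ pᵢ log₂ pᵢ.
−0.283·log₂(0.283) = 0.5154
−0.057·log₂(0.057) = 0.2356
−0.101·log₂(0.101) = 0.3341
−0.266·log₂(0.266) = 0.5082
−0.293·log₂(0.293) = 0.5189
Sum ≈ 2.1121 → 2.1121 bits.

2.1121 bits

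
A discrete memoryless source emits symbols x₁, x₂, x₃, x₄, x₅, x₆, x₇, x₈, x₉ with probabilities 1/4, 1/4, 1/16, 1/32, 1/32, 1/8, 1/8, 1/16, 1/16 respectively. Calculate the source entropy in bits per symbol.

2.8125 bits

Each probability is a power of 1/2, so log₂(1/p) is an integer.
H = Σ p·log₂(1/p) = 1/4·2 + 1/4·2 + 1/16·4 + 1/32·5 + 1/32·5 + 1/8·3 + 1/8·3 + 1/16·4 + 1/16·4 = 2.8125 bits.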